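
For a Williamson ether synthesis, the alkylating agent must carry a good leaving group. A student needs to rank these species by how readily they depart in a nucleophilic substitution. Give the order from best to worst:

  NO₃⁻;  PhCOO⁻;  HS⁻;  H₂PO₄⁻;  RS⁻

The more stable X⁻ (or X) is on its own — i.e. the weaker a base it is — the better a leaving group it makes.
NO₃⁻: pKₐ(HNO₃) ≈ -1.3
H₂PO₄⁻: pKₐ(H₃PO₄) ≈ 2.1
PhCOO⁻: pKₐ(C₆H₅COOH) ≈ 4.2
HS⁻: pKₐ(H₂S) ≈ 7
RS⁻: pKₐ(RSH (a thiol)) ≈ 10.5

NO₃⁻ > H₂PO₄⁻ > PhCOO⁻ > HS⁻ > RS⁻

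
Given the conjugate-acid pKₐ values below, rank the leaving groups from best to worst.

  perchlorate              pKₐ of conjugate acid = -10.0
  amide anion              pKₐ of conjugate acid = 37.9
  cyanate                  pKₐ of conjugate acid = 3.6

Lower conjugate-acid pKₐ ⇒ weaker base ⇒ better leaving group.
Sorting by the given values: perchlorate (-10.0), cyanate (3.6), amide anion (37.9).

perchlorate > cyanate > amide anion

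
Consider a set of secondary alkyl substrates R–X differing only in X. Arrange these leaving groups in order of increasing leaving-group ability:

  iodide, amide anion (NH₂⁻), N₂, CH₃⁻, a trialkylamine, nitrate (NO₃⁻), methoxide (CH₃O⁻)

CH₃⁻ < amide anion (NH₂⁻) < methoxide (CH₃O⁻) < a trialkylamine < nitrate (NO₃⁻) < iodide < N₂

N₂: no meaningful conjugate acid; N₂ departs as an exceptionally stable neutral molecule
iodide: pKₐ(HI) ≈ -10
nitrate (NO₃⁻): pKₐ(HNO₃) ≈ -1.3
a trialkylamine: pKₐ(R'₃NH⁺) ≈ 10.7
methoxide (CH₃O⁻): pKₐ(CH₃OH) ≈ 15.5
amide anion (NH₂⁻): pKₐ(NH₃) ≈ 38
CH₃⁻: pKₐ(CH₄) ≈ 48
Listed from poorest to best leaving group as asked.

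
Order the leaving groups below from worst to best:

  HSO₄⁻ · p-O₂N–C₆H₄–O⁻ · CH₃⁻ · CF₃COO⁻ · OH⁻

Rank by basicity of the departing species: weakest base leaves most easily.
HSO₄⁻: pKₐ(H₂SO₄) ≈ -3
CF₃COO⁻: pKₐ(CF₃COOH) ≈ 0.2
p-O₂N–C₆H₄–O⁻: pKₐ(p-nitrophenol) ≈ 7.2
OH⁻: pKₐ(H₂O) ≈ 15.7
CH₃⁻: pKₐ(CH₄) ≈ 48
The question asks for worst first, so the sequence is read in increasing leaving-group ability.

CH₃⁻ < OH⁻ < p-O₂N–C₆H₄–O⁻ < CF₃COO⁻ < HSO₄⁻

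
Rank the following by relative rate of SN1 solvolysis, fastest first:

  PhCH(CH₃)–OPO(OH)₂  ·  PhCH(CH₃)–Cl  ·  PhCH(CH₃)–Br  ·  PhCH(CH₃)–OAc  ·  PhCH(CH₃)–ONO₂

Identical carbon frameworks mean the comparison reduces to leaving-group quality.
A good leaving group is a weak base: the lower the pKₐ of its conjugate acid, the more readily it departs.
PhCH(CH₃)–Br loses Br⁻: pKₐ(HBr) ≈ -9
PhCH(CH₃)–Cl loses Cl⁻: pKₐ(HCl) ≈ -7
PhCH(CH₃)–ONO₂ loses NO₃⁻: pKₐ(HNO₃) ≈ -1.3
PhCH(CH₃)–OPO(OH)₂ loses H₂PO₄⁻: pKₐ(H₃PO₄) ≈ 2.1
PhCH(CH₃)–OAc loses AcO⁻: pKₐ(CH₃COOH) ≈ 4.8

PhCH(CH₃)–Br > PhCH(CH₃)–Cl > PhCH(CH₃)–ONO₂ > PhCH(CH₃)–OPO(OH)₂ > PhCH(CH₃)–OAc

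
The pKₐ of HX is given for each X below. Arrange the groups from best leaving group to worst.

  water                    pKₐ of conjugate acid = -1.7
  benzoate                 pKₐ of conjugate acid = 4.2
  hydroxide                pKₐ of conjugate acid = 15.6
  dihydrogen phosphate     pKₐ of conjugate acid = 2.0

water > dihydrogen phosphate > benzoate > hydroxide

Lower conjugate-acid pKₐ ⇒ weaker base ⇒ better leaving group.
Sorting by the given values: water (-1.7), dihydrogen phosphate (2.0), benzoate (4.2), hydroxide (15.6).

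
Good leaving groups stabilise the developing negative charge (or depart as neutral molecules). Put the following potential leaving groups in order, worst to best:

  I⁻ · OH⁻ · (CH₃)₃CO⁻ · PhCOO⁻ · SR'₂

(CH₃)₃CO⁻ < OH⁻ < PhCOO⁻ < SR'₂ < I⁻

Rank by basicity of the departing species: weakest base leaves most easily.
I⁻: pKₐ(HI) ≈ -10 — large, highly polarisable; very weak base
SR'₂: pKₐ(R'₂SH⁺) ≈ -7 — neutral; leaves from a sulfonium salt (R–SR'₂⁺)
PhCOO⁻: pKₐ(C₆H₅COOH) ≈ 4.2 — aryl carboxylate
OH⁻: pKₐ(H₂O) ≈ 15.7
(CH₃)₃CO⁻: pKₐ(t-BuOH) ≈ 18 — bulky, strongly basic alkoxide
Listed from poorest to best leaving group as asked.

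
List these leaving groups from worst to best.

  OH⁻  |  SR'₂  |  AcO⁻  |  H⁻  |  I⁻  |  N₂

H⁻ < OH⁻ < AcO⁻ < SR'₂ < I⁻ < N₂

N₂: no meaningful conjugate acid; N₂ departs as an exceptionally stable neutral molecule
I⁻: pKₐ(HI) ≈ -10 — large, highly polarisable; very weak base
SR'₂: pKₐ(R'₂SH⁺) ≈ -7 — neutral; leaves from a sulfonium salt (R–SR'₂⁺)
AcO⁻: pKₐ(CH₃COOH) ≈ 4.8
OH⁻: pKₐ(H₂O) ≈ 15.7 — strong base; essentially never leaves without prior activation
H⁻: pKₐ(H₂) ≈ 36 — extremely strong base; leaves only in special hydride-transfer contexts
Reversing gives the worst-to-best order requested.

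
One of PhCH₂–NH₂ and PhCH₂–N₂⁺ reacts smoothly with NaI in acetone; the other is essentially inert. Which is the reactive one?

From PhCH₂–NH₂ the departing group would be NH₂⁻ (pKₐ(NH₃) ≈ 38). Extremely strong base; never a leaving group.
From PhCH₂–N₂⁺ the leaving group is N₂ (no meaningful conjugate acid; N₂ departs as an exceptionally stable neutral molecule).
(In practice PhCH₂–N₂⁺ is made from PhCH₂–NH₂ by diazotisation (NaNO₂ / HCl, 0 °C), generating a diazonium salt that expels N₂.)

PhCH₂–N₂⁺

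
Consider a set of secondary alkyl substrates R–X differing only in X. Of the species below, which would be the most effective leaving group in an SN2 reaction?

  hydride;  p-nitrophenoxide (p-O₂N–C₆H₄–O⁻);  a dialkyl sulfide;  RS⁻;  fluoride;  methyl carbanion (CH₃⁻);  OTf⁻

OTf⁻

A good leaving group is a weak base: the lower the pKₐ of its conjugate acid, the more readily it departs.
OTf⁻: pKₐ(CF₃SO₃H (triflic acid)) ≈ -14
a dialkyl sulfide: pKₐ(R'₂SH⁺) ≈ -7
fluoride: pKₐ(HF) ≈ 3.2
p-nitrophenoxide (p-O₂N–C₆H₄–O⁻): pKₐ(p-nitrophenol) ≈ 7.2
RS⁻: pKₐ(RSH (a thiol)) ≈ 10.5
hydride: pKₐ(H₂) ≈ 36
methyl carbanion (CH₃⁻): pKₐ(CH₄) ≈ 48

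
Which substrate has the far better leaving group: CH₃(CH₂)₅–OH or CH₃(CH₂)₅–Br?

From CH₃(CH₂)₅–OH the departing group would be OH⁻ (pKₐ(H₂O) ≈ 15.7). Strong base; essentially never leaves without prior activation.
From CH₃(CH₂)₅–Br the leaving group is Br⁻ (pKₐ(HBr) ≈ -9). Weak base; good leaving group.
(In practice CH₃(CH₂)₅–Br is made from CH₃(CH₂)₅–OH by treatment with PBr₃, replacing the hydroxyl with bromide.)

CH₃(CH₂)₅–Br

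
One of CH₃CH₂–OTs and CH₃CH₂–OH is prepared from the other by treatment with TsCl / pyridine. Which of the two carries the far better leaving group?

CH₃CH₂–OTs

From CH₃CH₂–OH the departing group would be OH⁻ (pKₐ(H₂O) ≈ 15.7). Strong base; essentially never leaves without prior activation.
From CH₃CH₂–OTs the leaving group is OTs⁻ (pKₐ(p-CH₃C₆H₄SO₃H (TsOH)) ≈ -2.8). Resonance-delocalised arenesulfonate.
Treatment with TsCl / pyridine works by converting the hydroxyl into a tosylate, making CH₃CH₂–OTs enormously more reactive.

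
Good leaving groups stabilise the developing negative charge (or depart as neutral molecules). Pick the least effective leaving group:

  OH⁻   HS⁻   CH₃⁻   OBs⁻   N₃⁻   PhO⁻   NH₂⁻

Leaving-group ability tracks the stability of the departed species; conjugate-acid pKₐ is the usual yardstick (lower pKₐ → better LG).
OBs⁻: pKₐ(p-BrC₆H₄SO₃H) ≈ -2.8
N₃⁻: pKₐ(HN₃) ≈ 4.7
HS⁻: pKₐ(H₂S) ≈ 7
PhO⁻: pKₐ(C₆H₅OH (phenol)) ≈ 10
OH⁻: pKₐ(H₂O) ≈ 15.7
NH₂⁻: pKₐ(NH₃) ≈ 38
CH₃⁻: pKₐ(CH₄) ≈ 48

CH₃⁻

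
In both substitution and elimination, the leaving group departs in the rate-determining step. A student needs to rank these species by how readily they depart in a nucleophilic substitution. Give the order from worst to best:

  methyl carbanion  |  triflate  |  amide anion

methyl carbanion < amide anion < triflate

triflate: pKₐ(CF₃SO₃H (triflic acid)) ≈ -14
amide anion: pKₐ(NH₃) ≈ 38
methyl carbanion: pKₐ(CH₄) ≈ 48
The question asks for worst first, so the sequence is read in increasing leaving-group ability.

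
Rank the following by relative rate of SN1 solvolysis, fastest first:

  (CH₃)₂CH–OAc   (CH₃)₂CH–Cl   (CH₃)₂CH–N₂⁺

(CH₃)₂CH–N₂⁺ > (CH₃)₂CH–Cl > (CH₃)₂CH–OAc

With the same alkyl group throughout, only the leaving group differentiates the rates.
Rank by basicity of the departing species: weakest base leaves most easily.
(CH₃)₂CH–N₂⁺ loses N₂: no meaningful conjugate acid; N₂ departs as an exceptionally stable neutral molecule
(CH₃)₂CH–Cl loses Cl⁻: pKₐ(HCl) ≈ -7
(CH₃)₂CH–OAc loses AcO⁻: pKₐ(CH₃COOH) ≈ 4.8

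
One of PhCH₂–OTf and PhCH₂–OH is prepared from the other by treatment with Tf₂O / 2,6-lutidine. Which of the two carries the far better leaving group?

From PhCH₂–OH the departing group would be OH⁻ (pKₐ(H₂O) ≈ 15.7). Strong base; essentially never leaves without prior activation.
From PhCH₂–OTf the leaving group is OTf⁻ (pKₐ(CF₃SO₃H (triflic acid)) ≈ -14). Charge spread over three oxygens and a CF₃ group; the premier leaving group in synthesis.
Treatment with Tf₂O / 2,6-lutidine works by converting the hydroxyl into a triflate, making PhCH₂–OTf enormously more reactive.

PhCH₂–OTf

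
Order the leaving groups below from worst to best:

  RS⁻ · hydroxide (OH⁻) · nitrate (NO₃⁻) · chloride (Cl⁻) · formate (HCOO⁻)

hydroxide (OH⁻) < RS⁻ < formate (HCOO⁻) < nitrate (NO₃⁻) < chloride (Cl⁻)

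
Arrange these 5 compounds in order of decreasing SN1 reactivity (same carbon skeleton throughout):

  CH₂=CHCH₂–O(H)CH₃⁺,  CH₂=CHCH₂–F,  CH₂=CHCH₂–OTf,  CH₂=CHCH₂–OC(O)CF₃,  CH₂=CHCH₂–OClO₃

CH₂=CHCH₂–OTf > CH₂=CHCH₂–OClO₃ > CH₂=CHCH₂–O(H)CH₃⁺ > CH₂=CHCH₂–OC(O)CF₃ > CH₂=CHCH₂–F

With the same alkyl group throughout, only the leaving group differentiates the rates.
The more stable X⁻ (or X) is on its own — i.e. the weaker a base it is — the better a leaving group it makes.
CH₂=CHCH₂–OTf loses OTf⁻: pKₐ(CF₃SO₃H (triflic acid)) ≈ -14
CH₂=CHCH₂–OClO₃ loses ClO₄⁻: pKₐ(HClO₄) ≈ -10
CH₂=CHCH₂–O(H)CH₃⁺ loses R'OH: pKₐ(R'OH₂⁺) ≈ -2.4
CH₂=CHCH₂–OC(O)CF₃ loses CF₃COO⁻: pKₐ(CF₃COOH) ≈ 0.2
CH₂=CHCH₂–F loses F⁻: pKₐ(HF) ≈ 3.2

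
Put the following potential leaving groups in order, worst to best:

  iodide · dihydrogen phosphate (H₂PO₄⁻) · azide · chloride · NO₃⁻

azide < dihydrogen phosphate (H₂PO₄⁻) < NO₃⁻ < chloride < iodide

The more stable X⁻ (or X) is on its own — i.e. the weaker a base it is — the better a leaving group it makes.
iodide: pKₐ(HI) ≈ -10 — large, highly polarisable; very weak base
chloride: pKₐ(HCl) ≈ -7
NO₃⁻: pKₐ(HNO₃) ≈ -1.3 — resonance-delocalised over three oxygens
dihydrogen phosphate (H₂PO₄⁻): pKₐ(H₃PO₄) ≈ 2.1 — moderate base; biological leaving group after further activation
azide: pKₐ(HN₃) ≈ 4.7 — linear, resonance-stabilised
Reversing gives the worst-to-best order requested.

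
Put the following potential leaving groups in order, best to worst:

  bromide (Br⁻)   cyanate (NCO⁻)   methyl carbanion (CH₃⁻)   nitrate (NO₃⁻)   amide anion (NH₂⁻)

bromide (Br⁻) > nitrate (NO₃⁻) > cyanate (NCO⁻) > amide anion (NH₂⁻) > methyl carbanion (CH₃⁻)

Rank by basicity of the departing species: weakest base leaves most easily.
bromide (Br⁻): pKₐ(HBr) ≈ -9 — weak base; good leaving group
nitrate (NO₃⁻): pKₐ(HNO₃) ≈ -1.3 — resonance-delocalised over three oxygens
cyanate (NCO⁻): pKₐ(HOCN) ≈ 3.5 — resonance between N and O
amide anion (NH₂⁻): pKₐ(NH₃) ≈ 38 — extremely strong base; never a leaving group
methyl carbanion (CH₃⁻): pKₐ(CH₄) ≈ 48 — unstabilised carbanion; the worst conceivable leaving group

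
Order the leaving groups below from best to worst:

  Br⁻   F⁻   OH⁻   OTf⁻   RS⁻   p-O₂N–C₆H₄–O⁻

Leaving-group ability tracks the stability of the departed species; conjugate-acid pKₐ is the usual yardstick (lower pKₐ → better LG).
OTf⁻: pKₐ(CF₃SO₃H (triflic acid)) ≈ -14
Br⁻: pKₐ(HBr) ≈ -9
F⁻: pKₐ(HF) ≈ 3.2
p-O₂N–C₆H₄–O⁻: pKₐ(p-nitrophenol) ≈ 7.2
RS⁻: pKₐ(RSH (a thiol)) ≈ 10.5
OH⁻: pKₐ(H₂O) ≈ 15.7

OTf⁻ > Br⁻ > F⁻ > p-O₂N–C₆H₄–O⁻ > RS⁻ > OH⁻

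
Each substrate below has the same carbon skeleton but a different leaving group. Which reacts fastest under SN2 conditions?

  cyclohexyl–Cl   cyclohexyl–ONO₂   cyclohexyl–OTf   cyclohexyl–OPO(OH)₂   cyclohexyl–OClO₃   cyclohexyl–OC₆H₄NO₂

Same R in every case — rank the leaving groups.
The more stable X⁻ (or X) is on its own — i.e. the weaker a base it is — the better a leaving group it makes.
cyclohexyl–OTf loses OTf⁻: pKₐ(CF₃SO₃H (triflic acid)) ≈ -14
cyclohexyl–OClO₃ loses ClO₄⁻: pKₐ(HClO₄) ≈ -10
cyclohexyl–Cl loses Cl⁻: pKₐ(HCl) ≈ -7
cyclohexyl–ONO₂ loses NO₃⁻: pKₐ(HNO₃) ≈ -1.3
cyclohexyl–OPO(OH)₂ loses H₂PO₄⁻: pKₐ(H₃PO₄) ≈ 2.1
cyclohexyl–OC₆H₄NO₂ loses p-O₂N–C₆H₄–O⁻: pKₐ(p-nitrophenol) ≈ 7.2

cyclohexyl–OTf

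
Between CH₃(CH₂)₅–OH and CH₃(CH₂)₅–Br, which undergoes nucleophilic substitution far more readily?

From CH₃(CH₂)₅–OH the departing group would be OH⁻ (pKₐ(H₂O) ≈ 15.7). Strong base; essentially never leaves without prior activation.
From CH₃(CH₂)₅–Br the leaving group is Br⁻ (pKₐ(HBr) ≈ -9). Weak base; good leaving group.
(In practice CH₃(CH₂)₅–Br is made from CH₃(CH₂)₅–OH by treatment with PBr₃, replacing the hydroxyl with bromide.)

CH₃(CH₂)₅–Br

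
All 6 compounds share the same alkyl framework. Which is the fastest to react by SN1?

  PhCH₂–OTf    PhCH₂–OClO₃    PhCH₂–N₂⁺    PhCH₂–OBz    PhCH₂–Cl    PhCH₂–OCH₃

PhCH₂–N₂⁺

Same R in every case — rank the leaving groups.
The more stable X⁻ (or X) is on its own — i.e. the weaker a base it is — the better a leaving group it makes.
PhCH₂–N₂⁺ loses N₂: no meaningful conjugate acid; N₂ departs as an exceptionally stable neutral molecule
PhCH₂–OTf loses OTf⁻: pKₐ(CF₃SO₃H (triflic acid)) ≈ -14
PhCH₂–OClO₃ loses ClO₄⁻: pKₐ(HClO₄) ≈ -10
PhCH₂–Cl loses Cl⁻: pKₐ(HCl) ≈ -7
PhCH₂–OBz loses PhCOO⁻: pKₐ(C₆H₅COOH) ≈ 4.2
PhCH₂–OCH₃ loses CH₃O⁻: pKₐ(CH₃OH) ≈ 15.5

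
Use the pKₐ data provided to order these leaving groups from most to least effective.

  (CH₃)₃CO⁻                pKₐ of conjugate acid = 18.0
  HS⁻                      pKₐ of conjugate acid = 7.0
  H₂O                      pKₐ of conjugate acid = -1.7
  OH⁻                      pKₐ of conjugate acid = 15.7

Lower conjugate-acid pKₐ ⇒ weaker base ⇒ better leaving group.
Sorting by the given values: H₂O (-1.7), HS⁻ (7.0), OH⁻ (15.7), (CH₃)₃CO⁻ (18.0).

H₂O > HS⁻ > OH⁻ > (CH₃)₃CO⁻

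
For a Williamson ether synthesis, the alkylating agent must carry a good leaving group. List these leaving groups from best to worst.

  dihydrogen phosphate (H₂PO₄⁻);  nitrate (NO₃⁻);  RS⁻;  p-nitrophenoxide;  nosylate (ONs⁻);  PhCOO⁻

nosylate (ONs⁻) > nitrate (NO₃⁻) > dihydrogen phosphate (H₂PO₄⁻) > PhCOO⁻ > p-nitrophenoxide > RS⁻

Rank by basicity of the departing species: weakest base leaves most easily.
nosylate (ONs⁻): pKₐ(p-O₂NC₆H₄SO₃H) ≈ -3.5
nitrate (NO₃⁻): pKₐ(HNO₃) ≈ -1.3
dihydrogen phosphate (H₂PO₄⁻): pKₐ(H₃PO₄) ≈ 2.1
PhCOO⁻: pKₐ(C₆H₅COOH) ≈ 4.2
p-nitrophenoxide: pKₐ(p-nitrophenol) ≈ 7.2
RS⁻: pKₐ(RSH (a thiol)) ≈ 10.5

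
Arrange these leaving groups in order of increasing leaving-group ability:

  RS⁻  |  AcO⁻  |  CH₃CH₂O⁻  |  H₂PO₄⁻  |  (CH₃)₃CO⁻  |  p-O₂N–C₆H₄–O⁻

Rank by basicity of the departing species: weakest base leaves most easily.
H₂PO₄⁻: pKₐ(H₃PO₄) ≈ 2.1
AcO⁻: pKₐ(CH₃COOH) ≈ 4.8
p-O₂N–C₆H₄–O⁻: pKₐ(p-nitrophenol) ≈ 7.2
RS⁻: pKₐ(RSH (a thiol)) ≈ 10.5
CH₃CH₂O⁻: pKₐ(CH₃CH₂OH) ≈ 16
(CH₃)₃CO⁻: pKₐ(t-BuOH) ≈ 18
Reversing gives the worst-to-best order requested.

(CH₃)₃CO⁻ < CH₃CH₂O⁻ < RS⁻ < p-O₂N–C₆H₄–O⁻ < AcO⁻ < H₂PO₄⁻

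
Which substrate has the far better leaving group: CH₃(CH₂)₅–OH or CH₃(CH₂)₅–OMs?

From CH₃(CH₂)₅–OH the departing group would be OH⁻ (pKₐ(H₂O) ≈ 15.7). Strong base; essentially never leaves without prior activation.
From CH₃(CH₂)₅–OMs the leaving group is OMs⁻ (pKₐ(CH₃SO₃H (MsOH)) ≈ -1.9). Resonance-delocalised alkanesulfonate.
(In practice CH₃(CH₂)₅–OMs is made from CH₃(CH₂)₅–OH by treatment with MsCl / Et₃N, converting the hydroxyl into a mesylate.)

CH₃(CH₂)₅–OMs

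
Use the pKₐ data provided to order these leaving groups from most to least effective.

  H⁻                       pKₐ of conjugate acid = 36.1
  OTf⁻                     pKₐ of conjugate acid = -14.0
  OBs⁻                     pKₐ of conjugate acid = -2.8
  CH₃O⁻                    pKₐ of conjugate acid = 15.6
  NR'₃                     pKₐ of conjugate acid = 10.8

OTf⁻ > OBs⁻ > NR'₃ > CH₃O⁻ > H⁻

Lower conjugate-acid pKₐ ⇒ weaker base ⇒ better leaving group.
Sorting by the given values: OTf⁻ (-14.0), OBs⁻ (-2.8), NR'₃ (10.8), CH₃O⁻ (15.6), H⁻ (36.1).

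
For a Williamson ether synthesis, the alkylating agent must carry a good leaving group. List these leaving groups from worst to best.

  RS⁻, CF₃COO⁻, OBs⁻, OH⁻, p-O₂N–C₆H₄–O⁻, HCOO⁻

OH⁻ < RS⁻ < p-O₂N–C₆H₄–O⁻ < HCOO⁻ < CF₃COO⁻ < OBs⁻

OBs⁻: pKₐ(p-BrC₆H₄SO₃H) ≈ -2.8 — arenesulfonate with a p-bromo substituent
CF₃COO⁻: pKₐ(CF₃COOH) ≈ 0.2 — strongly electron-withdrawing CF₃ stabilises the carboxylate
HCOO⁻: pKₐ(HCOOH) ≈ 3.8 — resonance-stabilised carboxylate
p-O₂N–C₆H₄–O⁻: pKₐ(p-nitrophenol) ≈ 7.2 — nitro group delocalises the charge; the classic chromogenic LG
RS⁻: pKₐ(RSH (a thiol)) ≈ 10.5
OH⁻: pKₐ(H₂O) ≈ 15.7
Listed from poorest to best leaving group as asked.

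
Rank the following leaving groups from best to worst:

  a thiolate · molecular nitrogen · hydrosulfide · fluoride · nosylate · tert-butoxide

The more stable X⁻ (or X) is on its own — i.e. the weaker a base it is — the better a leaving group it makes.
molecular nitrogen: no meaningful conjugate acid; N₂ departs as an exceptionally stable neutral molecule
nosylate: pKₐ(p-O₂NC₆H₄SO₃H) ≈ -3.5
fluoride: pKₐ(HF) ≈ 3.2
hydrosulfide: pKₐ(H₂S) ≈ 7
a thiolate: pKₐ(RSH (a thiol)) ≈ 10.5
tert-butoxide: pKₐ(t-BuOH) ≈ 18

molecular nitrogen > nosylate > fluoride > hydrosulfide > a thiolate > tert-butoxide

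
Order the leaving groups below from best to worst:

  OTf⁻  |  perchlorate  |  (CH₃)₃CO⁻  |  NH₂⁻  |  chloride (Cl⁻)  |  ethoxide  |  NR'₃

OTf⁻: pKₐ(CF₃SO₃H (triflic acid)) ≈ -14
perchlorate: pKₐ(HClO₄) ≈ -10
chloride (Cl⁻): pKₐ(HCl) ≈ -7
NR'₃: pKₐ(R'₃NH⁺) ≈ 10.7
ethoxide: pKₐ(CH₃CH₂OH) ≈ 16
(CH₃)₃CO⁻: pKₐ(t-BuOH) ≈ 18
NH₂⁻: pKₐ(NH₃) ≈ 38

OTf⁻ > perchlorate > chloride (Cl⁻) > NR'₃ > ethoxide > (CH₃)₃CO⁻ > NH₂⁻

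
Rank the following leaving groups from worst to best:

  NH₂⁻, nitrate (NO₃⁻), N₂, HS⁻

NH₂⁻ < HS⁻ < nitrate (NO₃⁻) < N₂

The more stable X⁻ (or X) is on its own — i.e. the weaker a base it is — the better a leaving group it makes.
N₂: no meaningful conjugate acid; N₂ departs as an exceptionally stable neutral molecule
nitrate (NO₃⁻): pKₐ(HNO₃) ≈ -1.3
HS⁻: pKₐ(H₂S) ≈ 7 — larger and more polarisable than the oxygen analogue
NH₂⁻: pKₐ(NH₃) ≈ 38
Listed from poorest to best leaving group as asked.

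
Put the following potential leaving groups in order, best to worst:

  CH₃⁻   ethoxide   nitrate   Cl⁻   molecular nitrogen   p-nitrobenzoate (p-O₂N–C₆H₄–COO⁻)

Leaving-group ability tracks the stability of the departed species; conjugate-acid pKₐ is the usual yardstick (lower pKₐ → better LG).
molecular nitrogen: no meaningful conjugate acid; N₂ departs as an exceptionally stable neutral molecule
Cl⁻: pKₐ(HCl) ≈ -7
nitrate: pKₐ(HNO₃) ≈ -1.3
p-nitrobenzoate (p-O₂N–C₆H₄–COO⁻): pKₐ(p-nitrobenzoic acid) ≈ 3.4
ethoxide: pKₐ(CH₃CH₂OH) ≈ 16
CH₃⁻: pKₐ(CH₄) ≈ 48

molecular nitrogen > Cl⁻ > nitrate > p-nitrobenzoate (p-O₂N–C₆H₄–COO⁻) > ethoxide > CH₃⁻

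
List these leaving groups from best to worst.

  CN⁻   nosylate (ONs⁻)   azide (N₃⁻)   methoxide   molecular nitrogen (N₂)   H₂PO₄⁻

molecular nitrogen (N₂) > nosylate (ONs⁻) > H₂PO₄⁻ > azide (N₃⁻) > CN⁻ > methoxide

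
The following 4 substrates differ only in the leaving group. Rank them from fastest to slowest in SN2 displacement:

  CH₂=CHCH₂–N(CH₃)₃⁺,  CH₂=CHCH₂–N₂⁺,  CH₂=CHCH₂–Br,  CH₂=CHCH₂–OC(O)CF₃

Same R in every case — rank the leaving groups.
A good leaving group is a weak base: the lower the pKₐ of its conjugate acid, the more readily it departs.
CH₂=CHCH₂–N₂⁺ loses N₂: no meaningful conjugate acid; N₂ departs as an exceptionally stable neutral molecule
CH₂=CHCH₂–Br loses Br⁻: pKₐ(HBr) ≈ -9
CH₂=CHCH₂–OC(O)CF₃ loses CF₃COO⁻: pKₐ(CF₃COOH) ≈ 0.2
CH₂=CHCH₂–N(CH₃)₃⁺ loses NR'₃: pKₐ(R'₃NH⁺) ≈ 10.7

CH₂=CHCH₂–N₂⁺ > CH₂=CHCH₂–Br > CH₂=CHCH₂–OC(O)CF₃ > CH₂=CHCH₂–N(CH₃)₃⁺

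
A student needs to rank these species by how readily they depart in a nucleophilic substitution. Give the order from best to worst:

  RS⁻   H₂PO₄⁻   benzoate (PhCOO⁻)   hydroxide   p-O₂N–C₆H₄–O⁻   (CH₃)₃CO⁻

H₂PO₄⁻: pKₐ(H₃PO₄) ≈ 2.1 — moderate base; biological leaving group after further activation
benzoate (PhCOO⁻): pKₐ(C₆H₅COOH) ≈ 4.2
p-O₂N–C₆H₄–O⁻: pKₐ(p-nitrophenol) ≈ 7.2 — nitro group delocalises the charge; the classic chromogenic LG
RS⁻: pKₐ(RSH (a thiol)) ≈ 10.5 — moderately basic; rarely leaves without activation
hydroxide: pKₐ(H₂O) ≈ 15.7 — strong base; essentially never leaves without prior activation
(CH₃)₃CO⁻: pKₐ(t-BuOH) ≈ 18 — bulky, strongly basic alkoxide

H₂PO₄⁻ > benzoate (PhCOO⁻) > p-O₂N–C₆H₄–O⁻ > RS⁻ > hydroxide > (CH₃)₃CO⁻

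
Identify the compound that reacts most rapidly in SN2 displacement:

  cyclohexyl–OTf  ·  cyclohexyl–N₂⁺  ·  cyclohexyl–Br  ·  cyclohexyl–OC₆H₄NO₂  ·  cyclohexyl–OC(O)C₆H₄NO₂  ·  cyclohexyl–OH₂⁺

cyclohexyl–N₂⁺

Same R in every case — rank the leaving groups.
A good leaving group is a weak base: the lower the pKₐ of its conjugate acid, the more readily it departs.
cyclohexyl–N₂⁺ loses N₂: no meaningful conjugate acid; N₂ departs as an exceptionally stable neutral molecule
cyclohexyl–OTf loses OTf⁻: pKₐ(CF₃SO₃H (triflic acid)) ≈ -14
cyclohexyl–Br loses Br⁻: pKₐ(HBr) ≈ -9
cyclohexyl–OH₂⁺ loses H₂O: pKₐ(H₃O⁺) ≈ -1.7
cyclohexyl–OC(O)C₆H₄NO₂ loses p-O₂N–C₆H₄–COO⁻: pKₐ(p-nitrobenzoic acid) ≈ 3.4
cyclohexyl–OC₆H₄NO₂ loses p-O₂N–C₆H₄–O⁻: pKₐ(p-nitrophenol) ≈ 7.2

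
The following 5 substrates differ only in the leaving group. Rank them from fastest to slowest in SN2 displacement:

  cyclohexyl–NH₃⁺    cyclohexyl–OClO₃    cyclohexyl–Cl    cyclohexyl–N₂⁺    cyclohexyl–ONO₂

With the same alkyl group throughout, only the leaving group differentiates the rates.
Leaving-group ability tracks the stability of the departed species; conjugate-acid pKₐ is the usual yardstick (lower pKₐ → better LG).
cyclohexyl–N₂⁺ loses N₂: no meaningful conjugate acid; N₂ departs as an exceptionally stable neutral molecule
cyclohexyl–OClO₃ loses ClO₄⁻: pKₐ(HClO₄) ≈ -10
cyclohexyl–Cl loses Cl⁻: pKₐ(HCl) ≈ -7
cyclohexyl–ONO₂ loses NO₃⁻: pKₐ(HNO₃) ≈ -1.3
cyclohexyl–NH₃⁺ loses NH₃: pKₐ(NH₄⁺) ≈ 9.2

cyclohexyl–N₂⁺ > cyclohexyl–OClO₃ > cyclohexyl–Cl > cyclohexyl–ONO₂ > cyclohexyl–NH₃⁺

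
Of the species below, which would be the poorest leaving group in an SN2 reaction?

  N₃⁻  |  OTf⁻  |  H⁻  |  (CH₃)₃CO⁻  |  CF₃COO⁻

The more stable X⁻ (or X) is on its own — i.e. the weaker a base it is — the better a leaving group it makes.
OTf⁻: pKₐ(CF₃SO₃H (triflic acid)) ≈ -14
CF₃COO⁻: pKₐ(CF₃COOH) ≈ 0.2
N₃⁻: pKₐ(HN₃) ≈ 4.7
(CH₃)₃CO⁻: pKₐ(t-BuOH) ≈ 18
H⁻: pKₐ(H₂) ≈ 36

H⁻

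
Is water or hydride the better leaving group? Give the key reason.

water

water is the better leaving group.
pKₐ(H₃O⁺) ≈ -1.7 versus pKₐ(H₂) ≈ 36: water is the much weaker base.
Neutral; leaves from a protonated alcohol (R–OH₂⁺).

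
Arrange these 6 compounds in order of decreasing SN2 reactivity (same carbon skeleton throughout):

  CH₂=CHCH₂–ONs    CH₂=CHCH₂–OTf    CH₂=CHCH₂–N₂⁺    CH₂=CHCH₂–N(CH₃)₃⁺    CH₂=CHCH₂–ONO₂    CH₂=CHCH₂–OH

Same R in every case — rank the leaving groups.
Rank by basicity of the departing species: weakest base leaves most easily.
CH₂=CHCH₂–N₂⁺ loses N₂: no meaningful conjugate acid; N₂ departs as an exceptionally stable neutral molecule
CH₂=CHCH₂–OTf loses OTf⁻: pKₐ(CF₃SO₃H (triflic acid)) ≈ -14
CH₂=CHCH₂–ONs loses ONs⁻: pKₐ(p-O₂NC₆H₄SO₃H) ≈ -3.5
CH₂=CHCH₂–ONO₂ loses NO₃⁻: pKₐ(HNO₃) ≈ -1.3
CH₂=CHCH₂–N(CH₃)₃⁺ loses NR'₃: pKₐ(R'₃NH⁺) ≈ 10.7
CH₂=CHCH₂–OH loses OH⁻: pKₐ(H₂O) ≈ 15.7

CH₂=CHCH₂–N₂⁺ > CH₂=CHCH₂–OTf > CH₂=CHCH₂–ONs > CH₂=CHCH₂–ONO₂ > CH₂=CHCH₂–N(CH₃)₃⁺ > CH₂=CHCH₂–OH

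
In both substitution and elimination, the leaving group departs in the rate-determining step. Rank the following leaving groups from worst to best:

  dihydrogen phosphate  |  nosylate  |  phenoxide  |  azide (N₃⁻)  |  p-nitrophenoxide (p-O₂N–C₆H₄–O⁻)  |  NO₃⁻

Leaving-group ability tracks the stability of the departed species; conjugate-acid pKₐ is the usual yardstick (lower pKₐ → better LG).
nosylate: pKₐ(p-O₂NC₆H₄SO₃H) ≈ -3.5
NO₃⁻: pKₐ(HNO₃) ≈ -1.3
dihydrogen phosphate: pKₐ(H₃PO₄) ≈ 2.1
azide (N₃⁻): pKₐ(HN₃) ≈ 4.7
p-nitrophenoxide (p-O₂N–C₆H₄–O⁻): pKₐ(p-nitrophenol) ≈ 7.2
phenoxide: pKₐ(C₆H₅OH (phenol)) ≈ 10
Reversing gives the worst-to-best order requested.

phenoxide < p-nitrophenoxide (p-O₂N–C₆H₄–O⁻) < azide (N₃⁻) < dihydrogen phosphate < NO₃⁻ < nosylate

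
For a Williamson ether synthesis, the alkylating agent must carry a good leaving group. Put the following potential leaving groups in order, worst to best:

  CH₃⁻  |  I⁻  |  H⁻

CH₃⁻ < H⁻ < I⁻

A good leaving group is a weak base: the lower the pKₐ of its conjugate acid, the more readily it departs.
I⁻: pKₐ(HI) ≈ -10
H⁻: pKₐ(H₂) ≈ 36
CH₃⁻: pKₐ(CH₄) ≈ 48
Reversing gives the worst-to-best order requested.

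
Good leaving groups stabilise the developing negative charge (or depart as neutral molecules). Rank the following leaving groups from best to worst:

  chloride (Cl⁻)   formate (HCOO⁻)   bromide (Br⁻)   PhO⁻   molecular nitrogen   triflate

molecular nitrogen > triflate > bromide (Br⁻) > chloride (Cl⁻) > formate (HCOO⁻) > PhO⁻

The more stable X⁻ (or X) is on its own — i.e. the weaker a base it is — the better a leaving group it makes.
molecular nitrogen: no meaningful conjugate acid; N₂ departs as an exceptionally stable neutral molecule
triflate: pKₐ(CF₃SO₃H (triflic acid)) ≈ -14 — charge spread over three oxygens and a CF₃ group; the premier leaving group in synthesis
bromide (Br⁻): pKₐ(HBr) ≈ -9
chloride (Cl⁻): pKₐ(HCl) ≈ -7 — moderately weak base
formate (HCOO⁻): pKₐ(HCOOH) ≈ 3.8
PhO⁻: pKₐ(C₆H₅OH (phenol)) ≈ 10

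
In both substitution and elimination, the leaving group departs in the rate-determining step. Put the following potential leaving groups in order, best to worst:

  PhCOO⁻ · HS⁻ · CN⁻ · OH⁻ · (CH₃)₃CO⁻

Leaving-group ability tracks the stability of the departed species; conjugate-acid pKₐ is the usual yardstick (lower pKₐ → better LG).
PhCOO⁻: pKₐ(C₆H₅COOH) ≈ 4.2 — aryl carboxylate
HS⁻: pKₐ(H₂S) ≈ 7 — larger and more polarisable than the oxygen analogue
CN⁻: pKₐ(HCN) ≈ 9.2 — sp carbon stabilises the charge somewhat, but still a poor LG
OH⁻: pKₐ(H₂O) ≈ 15.7 — strong base; essentially never leaves without prior activation
(CH₃)₃CO⁻: pKₐ(t-BuOH) ≈ 18 — bulky, strongly basic alkoxide

PhCOO⁻ > HS⁻ > CN⁻ > OH⁻ > (CH₃)₃CO⁻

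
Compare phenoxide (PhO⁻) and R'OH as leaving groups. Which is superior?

R'OH is the better leaving group.
pKₐ(R'OH₂⁺) ≈ -2.4 versus pKₐ(C₆H₅OH (phenol)) ≈ 10: R'OH is the much weaker base.
Neutral; leaves from a protonated ether (an oxonium ion, R–O(H)R'⁺).

R'OH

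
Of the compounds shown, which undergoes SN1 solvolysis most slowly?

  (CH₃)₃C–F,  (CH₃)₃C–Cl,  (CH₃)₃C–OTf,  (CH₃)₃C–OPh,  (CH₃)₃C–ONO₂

(CH₃)₃C–OPh

The skeletons are identical, so relative rate is governed entirely by leaving-group ability.
A good leaving group is a weak base: the lower the pKₐ of its conjugate acid, the more readily it departs.
(CH₃)₃C–OTf loses OTf⁻: pKₐ(CF₃SO₃H (triflic acid)) ≈ -14
(CH₃)₃C–Cl loses Cl⁻: pKₐ(HCl) ≈ -7
(CH₃)₃C–ONO₂ loses NO₃⁻: pKₐ(HNO₃) ≈ -1.3
(CH₃)₃C–F loses F⁻: pKₐ(HF) ≈ 3.2
(CH₃)₃C–OPh loses PhO⁻: pKₐ(C₆H₅OH (phenol)) ≈ 10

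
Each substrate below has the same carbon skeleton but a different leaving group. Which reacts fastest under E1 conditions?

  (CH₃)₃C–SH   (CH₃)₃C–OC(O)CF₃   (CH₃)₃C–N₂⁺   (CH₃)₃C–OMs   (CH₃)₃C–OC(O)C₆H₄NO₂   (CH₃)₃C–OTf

(CH₃)₃C–N₂⁺

Same R in every case — rank the leaving groups.
Leaving-group ability tracks the stability of the departed species; conjugate-acid pKₐ is the usual yardstick (lower pKₐ → better LG).
(CH₃)₃C–N₂⁺ loses N₂: no meaningful conjugate acid; N₂ departs as an exceptionally stable neutral molecule
(CH₃)₃C–OTf loses OTf⁻: pKₐ(CF₃SO₃H (triflic acid)) ≈ -14
(CH₃)₃C–OMs loses OMs⁻: pKₐ(CH₃SO₃H (MsOH)) ≈ -1.9
(CH₃)₃C–OC(O)CF₃ loses CF₃COO⁻: pKₐ(CF₃COOH) ≈ 0.2
(CH₃)₃C–OC(O)C₆H₄NO₂ loses p-O₂N–C₆H₄–COO⁻: pKₐ(p-nitrobenzoic acid) ≈ 3.4
(CH₃)₃C–SH loses HS⁻: pKₐ(H₂S) ≈ 7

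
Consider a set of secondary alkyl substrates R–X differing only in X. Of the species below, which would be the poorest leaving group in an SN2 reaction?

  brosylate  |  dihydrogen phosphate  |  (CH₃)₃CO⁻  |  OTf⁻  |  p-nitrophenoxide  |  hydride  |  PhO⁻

The more stable X⁻ (or X) is on its own — i.e. the weaker a base it is — the better a leaving group it makes.
OTf⁻: pKₐ(CF₃SO₃H (triflic acid)) ≈ -14
brosylate: pKₐ(p-BrC₆H₄SO₃H) ≈ -2.8
dihydrogen phosphate: pKₐ(H₃PO₄) ≈ 2.1
p-nitrophenoxide: pKₐ(p-nitrophenol) ≈ 7.2
PhO⁻: pKₐ(C₆H₅OH (phenol)) ≈ 10
(CH₃)₃CO⁻: pKₐ(t-BuOH) ≈ 18
hydride: pKₐ(H₂) ≈ 36

hydride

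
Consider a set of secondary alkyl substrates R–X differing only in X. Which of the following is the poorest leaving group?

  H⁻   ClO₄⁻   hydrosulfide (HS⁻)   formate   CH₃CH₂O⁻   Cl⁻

A good leaving group is a weak base: the lower the pKₐ of its conjugate acid, the more readily it departs.
ClO₄⁻: pKₐ(HClO₄) ≈ -10
Cl⁻: pKₐ(HCl) ≈ -7
formate: pKₐ(HCOOH) ≈ 3.8
hydrosulfide (HS⁻): pKₐ(H₂S) ≈ 7
CH₃CH₂O⁻: pKₐ(CH₃CH₂OH) ≈ 16
H⁻: pKₐ(H₂) ≈ 36

H⁻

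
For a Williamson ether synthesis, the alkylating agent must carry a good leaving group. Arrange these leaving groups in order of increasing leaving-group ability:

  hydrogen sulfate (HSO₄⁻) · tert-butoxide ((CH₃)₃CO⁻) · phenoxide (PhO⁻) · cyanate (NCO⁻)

tert-butoxide ((CH₃)₃CO⁻) < phenoxide (PhO⁻) < cyanate (NCO⁻) < hydrogen sulfate (HSO₄⁻)

Rank by basicity of the departing species: weakest base leaves most easily.
hydrogen sulfate (HSO₄⁻): pKₐ(H₂SO₄) ≈ -3
cyanate (NCO⁻): pKₐ(HOCN) ≈ 3.5
phenoxide (PhO⁻): pKₐ(C₆H₅OH (phenol)) ≈ 10
tert-butoxide ((CH₃)₃CO⁻): pKₐ(t-BuOH) ≈ 18
Reversing gives the worst-to-best order requested.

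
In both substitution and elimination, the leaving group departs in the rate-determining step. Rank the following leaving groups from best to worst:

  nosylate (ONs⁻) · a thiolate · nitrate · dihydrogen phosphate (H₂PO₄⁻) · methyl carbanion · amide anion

nosylate (ONs⁻): pKₐ(p-O₂NC₆H₄SO₃H) ≈ -3.5
nitrate: pKₐ(HNO₃) ≈ -1.3
dihydrogen phosphate (H₂PO₄⁻): pKₐ(H₃PO₄) ≈ 2.1
a thiolate: pKₐ(RSH (a thiol)) ≈ 10.5 — moderately basic; rarely leaves without activation
amide anion: pKₐ(NH₃) ≈ 38 — extremely strong base; never a leaving group
methyl carbanion: pKₐ(CH₄) ≈ 48

nosylate (ONs⁻) > nitrate > dihydrogen phosphate (H₂PO₄⁻) > a thiolate > amide anion > methyl carbanion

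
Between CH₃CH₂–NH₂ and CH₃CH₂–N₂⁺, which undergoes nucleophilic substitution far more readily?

CH₃CH₂–N₂⁺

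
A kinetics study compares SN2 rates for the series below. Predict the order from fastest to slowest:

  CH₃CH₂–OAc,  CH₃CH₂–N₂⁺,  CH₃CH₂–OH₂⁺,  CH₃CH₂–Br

CH₃CH₂–N₂⁺ > CH₃CH₂–Br > CH₃CH₂–OH₂⁺ > CH₃CH₂–OAc

With the same alkyl group throughout, only the leaving group differentiates the rates.
Rank by basicity of the departing species: weakest base leaves most easily.
CH₃CH₂–N₂⁺ loses N₂: no meaningful conjugate acid; N₂ departs as an exceptionally stable neutral molecule
CH₃CH₂–Br loses Br⁻: pKₐ(HBr) ≈ -9
CH₃CH₂–OH₂⁺ loses H₂O: pKₐ(H₃O⁺) ≈ -1.7
CH₃CH₂–OAc loses AcO⁻: pKₐ(CH₃COOH) ≈ 4.8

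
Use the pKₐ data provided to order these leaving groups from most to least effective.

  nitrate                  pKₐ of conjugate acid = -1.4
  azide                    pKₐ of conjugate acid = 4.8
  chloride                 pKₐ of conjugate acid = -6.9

Lower conjugate-acid pKₐ ⇒ weaker base ⇒ better leaving group.
Sorting by the given values: chloride (-6.9), nitrate (-1.4), azide (4.8).

chloride > nitrate > azide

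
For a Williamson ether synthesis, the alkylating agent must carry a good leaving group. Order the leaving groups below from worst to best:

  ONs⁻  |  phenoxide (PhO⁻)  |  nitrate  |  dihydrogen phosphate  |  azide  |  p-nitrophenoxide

ONs⁻: pKₐ(p-O₂NC₆H₄SO₃H) ≈ -3.5
nitrate: pKₐ(HNO₃) ≈ -1.3
dihydrogen phosphate: pKₐ(H₃PO₄) ≈ 2.1
azide: pKₐ(HN₃) ≈ 4.7
p-nitrophenoxide: pKₐ(p-nitrophenol) ≈ 7.2
phenoxide (PhO⁻): pKₐ(C₆H₅OH (phenol)) ≈ 10
The question asks for worst first, so the sequence is read in increasing leaving-group ability.

phenoxide (PhO⁻) < p-nitrophenoxide < azide < dihydrogen phosphate < nitrate < ONs⁻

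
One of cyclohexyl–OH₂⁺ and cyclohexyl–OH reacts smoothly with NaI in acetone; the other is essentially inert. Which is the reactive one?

cyclohexyl–OH₂⁺

From cyclohexyl–OH the departing group would be OH⁻ (pKₐ(H₂O) ≈ 15.7). Strong base; essentially never leaves without prior activation.
From cyclohexyl–OH₂⁺ the leaving group is H₂O (pKₐ(H₃O⁺) ≈ -1.7). Neutral; leaves from a protonated alcohol (R–OH₂⁺).
(In practice cyclohexyl–OH₂⁺ is made from cyclohexyl–OH by protonation with strong acid, converting the leaving group from hydroxide to neutral water.)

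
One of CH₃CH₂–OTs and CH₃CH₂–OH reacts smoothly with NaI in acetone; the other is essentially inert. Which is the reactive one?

CH₃CH₂–OTs

From CH₃CH₂–OH the departing group would be OH⁻ (pKₐ(H₂O) ≈ 15.7). Strong base; essentially never leaves without prior activation.
From CH₃CH₂–OTs the leaving group is OTs⁻ (pKₐ(p-CH₃C₆H₄SO₃H (TsOH)) ≈ -2.8). Resonance-delocalised arenesulfonate.
(In practice CH₃CH₂–OTs is made from CH₃CH₂–OH by treatment with TsCl / pyridine, converting the hydroxyl into a tosylate.)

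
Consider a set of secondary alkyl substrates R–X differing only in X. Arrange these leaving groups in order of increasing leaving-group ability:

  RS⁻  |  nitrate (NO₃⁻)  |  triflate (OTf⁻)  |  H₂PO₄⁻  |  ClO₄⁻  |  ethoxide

A good leaving group is a weak base: the lower the pKₐ of its conjugate acid, the more readily it departs.
triflate (OTf⁻): pKₐ(CF₃SO₃H (triflic acid)) ≈ -14
ClO₄⁻: pKₐ(HClO₄) ≈ -10
nitrate (NO₃⁻): pKₐ(HNO₃) ≈ -1.3
H₂PO₄⁻: pKₐ(H₃PO₄) ≈ 2.1
RS⁻: pKₐ(RSH (a thiol)) ≈ 10.5
ethoxide: pKₐ(CH₃CH₂OH) ≈ 16
The question asks for worst first, so the sequence is read in increasing leaving-group ability.

ethoxide < RS⁻ < H₂PO₄⁻ < nitrate (NO₃⁻) < ClO₄⁻ < triflate (OTf⁻)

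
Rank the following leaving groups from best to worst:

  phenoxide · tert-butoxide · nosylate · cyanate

nosylate: pKₐ(p-O₂NC₆H₄SO₃H) ≈ -3.5
cyanate: pKₐ(HOCN) ≈ 3.5
phenoxide: pKₐ(C₆H₅OH (phenol)) ≈ 10
tert-butoxide: pKₐ(t-BuOH) ≈ 18

nosylate > cyanate > phenoxide > tert-butoxide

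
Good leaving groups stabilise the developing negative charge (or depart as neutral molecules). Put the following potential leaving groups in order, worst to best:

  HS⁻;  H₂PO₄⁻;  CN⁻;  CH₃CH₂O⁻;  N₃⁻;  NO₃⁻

CH₃CH₂O⁻ < CN⁻ < HS⁻ < N₃⁻ < H₂PO₄⁻ < NO₃⁻

A good leaving group is a weak base: the lower the pKₐ of its conjugate acid, the more readily it departs.
NO₃⁻: pKₐ(HNO₃) ≈ -1.3
H₂PO₄⁻: pKₐ(H₃PO₄) ≈ 2.1
N₃⁻: pKₐ(HN₃) ≈ 4.7
HS⁻: pKₐ(H₂S) ≈ 7
CN⁻: pKₐ(HCN) ≈ 9.2
CH₃CH₂O⁻: pKₐ(CH₃CH₂OH) ≈ 16
Listed from poorest to best leaving group as asked.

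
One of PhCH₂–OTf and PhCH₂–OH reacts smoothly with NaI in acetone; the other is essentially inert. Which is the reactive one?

PhCH₂–OTf

From PhCH₂–OH the departing group would be OH⁻ (pKₐ(H₂O) ≈ 15.7). Strong base; essentially never leaves without prior activation.
From PhCH₂–OTf the leaving group is OTf⁻ (pKₐ(CF₃SO₃H (triflic acid)) ≈ -14). Charge spread over three oxygens and a CF₃ group; the premier leaving group in synthesis.
(In practice PhCH₂–OTf is made from PhCH₂–OH by treatment with Tf₂O / 2,6-lutidine, converting the hydroxyl into a triflate.)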